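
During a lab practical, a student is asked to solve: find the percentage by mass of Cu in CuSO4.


M(CuSO4) = 1×63.55 + 1×32.07 + 4×16.0 = 159.62 g/mol
Mass of Cu = 1 × 63.55 = 63.55 g/mol
% Cu = 63.55/159.62 × 100 = 39.81%

39.81%


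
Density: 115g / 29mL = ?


ρ = mass/volume
= 115/29
= 3.966 g/mL

3.966 g/mL


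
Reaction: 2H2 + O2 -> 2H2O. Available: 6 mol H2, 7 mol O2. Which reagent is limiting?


Mole ratio available / coefficient:
  H2: 6/2 = 3.000
  O2: 7/1 = 7.000
Smaller ratio is limiting.

H2


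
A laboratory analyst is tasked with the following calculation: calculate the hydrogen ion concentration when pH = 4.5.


[H+] = 10^(-pH) = 10^(-4.5)
= 3.16×10^-5 M

3.16×10^-5 M


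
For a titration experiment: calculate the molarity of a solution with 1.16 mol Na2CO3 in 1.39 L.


M = n/V = 1.16/1.39 = 0.835 mol/L

0.835 M


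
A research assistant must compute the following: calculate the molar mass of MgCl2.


M(MgCl2) = 1×24.31 + 2×35.45
= 24.31 + 70.9
= 95.21 g/mol

95.21 g/mol


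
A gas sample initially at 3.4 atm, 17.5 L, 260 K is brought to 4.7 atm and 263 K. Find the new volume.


P1V1/T1 = P2V2/T2
V2 = P1V1T2/(T1P2)
= 3.4×17.5×263/(260×4.7)
= 12.806 L

12.806 L


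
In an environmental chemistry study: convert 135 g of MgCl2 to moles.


M(MgCl2) = 95.21 g/mol
n = mass/M = 135/95.21 = 1.4179 mol

1.4179 mol


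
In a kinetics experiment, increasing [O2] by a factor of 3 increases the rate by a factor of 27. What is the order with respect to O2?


rate ∝ [O2]^n
3^n = 27 → n = 3
Order in O2: 3

3


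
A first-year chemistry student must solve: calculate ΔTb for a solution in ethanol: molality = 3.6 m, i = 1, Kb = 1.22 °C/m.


ΔTb = Kb × m × i
= 1.22 × 3.6 × 1
= 4.392 °C

4.392 °C


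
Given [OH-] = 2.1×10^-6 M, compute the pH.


pOH = -log10([OH-]) = -log10(2.1×10^-6)
= 6 - log10(2.1) = 5.68
pH = 14 - pOH = 14 - 5.68 = 8.32

8.32


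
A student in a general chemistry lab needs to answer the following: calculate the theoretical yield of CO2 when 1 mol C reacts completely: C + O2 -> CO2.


Mole ratio CO2:C = 1:1
n(CO2) = 1 × 1/1 = 1.000 mol
mass = 1.000 × 44.01 = 44.01 g

44.01 g


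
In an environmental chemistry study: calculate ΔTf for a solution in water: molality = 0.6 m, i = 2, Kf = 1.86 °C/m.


ΔTf = Kf × m × i
= 1.86 × 0.6 × 2
= 2.232 °C

2.232 °C


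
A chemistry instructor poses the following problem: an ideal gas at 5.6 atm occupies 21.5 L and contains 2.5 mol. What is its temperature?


PV = nRT  (R = 0.08206 L·atm/(mol·K))
T = PV/(nR) = 5.6×21.5/(2.5×0.08206)
= 120.40/0.205150
= 586.89 K

586.89 K


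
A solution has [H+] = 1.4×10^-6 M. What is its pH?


pH = -log10([H+]) = -log10(1.4×10^-6)
= 6 - log10(1.4)
= 6 - 0.15
= 5.85

5.85


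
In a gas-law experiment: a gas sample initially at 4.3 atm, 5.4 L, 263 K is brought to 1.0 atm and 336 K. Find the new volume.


P1V1/T1 = P2V2/T2
V2 = P1V1T2/(T1P2)
= 4.3×5.4×336/(263×1.0)
= 29.665 L

29.665 L


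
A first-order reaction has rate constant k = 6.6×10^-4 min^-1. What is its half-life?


t½ = ln2/k = 0.693147/(6.6×10^-4 min^-1)
= 1050 min

1050 min


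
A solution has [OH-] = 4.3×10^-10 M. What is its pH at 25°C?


pOH = -log10([OH-]) = -log10(4.3×10^-10)
= 10 - log10(4.3) = 9.37
pH = 14 - pOH = 14 - 9.37 = 4.63

4.63


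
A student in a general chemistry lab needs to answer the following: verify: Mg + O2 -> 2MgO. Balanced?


Equation: Mg + O2 -> 2MgO
Check atoms: Mg: 1≠2, O: 2=2
Not balanced

No, not balanced


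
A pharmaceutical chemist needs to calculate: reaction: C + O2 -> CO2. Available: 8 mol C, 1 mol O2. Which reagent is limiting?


Mole ratio available / coefficient:
  C: 8/1 = 8.000
  O2: 1/1 = 1.000
Smaller ratio is limiting.

O2


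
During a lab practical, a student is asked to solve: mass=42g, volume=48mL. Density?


ρ = mass/volume
= 42/48
= 0.875 g/mL

0.875 g/mL


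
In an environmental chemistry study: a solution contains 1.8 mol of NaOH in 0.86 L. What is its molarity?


M = n/V = 1.8/0.86 = 2.093 mol/L

2.093 M


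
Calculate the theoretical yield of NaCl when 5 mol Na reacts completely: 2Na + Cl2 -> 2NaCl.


Mole ratio NaCl:Na = 2:2
n(NaCl) = 5 × 2/2 = 5.000 mol
mass = 5.000 × 58.44 = 292.2 g

292.2 g


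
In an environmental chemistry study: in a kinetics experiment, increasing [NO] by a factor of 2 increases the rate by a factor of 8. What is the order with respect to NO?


rate ∝ [NO]^n
2^n = 8 → n = 3
Order in NO: 3

3


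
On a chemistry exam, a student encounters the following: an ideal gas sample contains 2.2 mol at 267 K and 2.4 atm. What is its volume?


PV = nRT  (R = 0.08206 L·atm/(mol·K))
V = nRT/P = 2.2×0.08206×267/2.4
= 20.084 L

20.084 L


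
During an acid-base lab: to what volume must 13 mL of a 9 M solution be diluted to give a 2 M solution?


C1V1 = C2V2
9 × 13 = 2 × V2
V2 = 117/2 = 58.5 mL

58.5 mL


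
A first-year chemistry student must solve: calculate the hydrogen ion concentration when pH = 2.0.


[H+] = 10^(-pH) = 10^(-2.0)
= 1.0×10^-2 M

1.0×10^-2 M


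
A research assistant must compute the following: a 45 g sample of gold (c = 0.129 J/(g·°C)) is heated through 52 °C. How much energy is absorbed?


q = mcΔT = 45 × 0.129 × 52
= 301.86 J

301.86 J


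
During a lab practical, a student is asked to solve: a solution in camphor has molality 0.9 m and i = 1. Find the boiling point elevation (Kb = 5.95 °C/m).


ΔTb = Kb × m × i
= 5.95 × 0.9 × 1
= 5.355 °C

5.355 °C


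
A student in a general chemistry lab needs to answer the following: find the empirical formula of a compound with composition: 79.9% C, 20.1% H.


Assume 100 g sample. Moles of each element:
  C: 79.9/12.01 = 6.653 mol
  H: 20.1/1.008 = 19.94 mol
Divide by smallest (6.653):
  C: 6.653/6.653 = 1.0
  H: 19.94/6.653 = 3.0
Empirical formula: CH3

CH3


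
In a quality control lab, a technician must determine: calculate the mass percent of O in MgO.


M(MgO) = 1×24.31 + 1×16.0 = 40.31 g/mol
Mass of O = 1 × 16.0 = 16.00 g/mol
% O = 16.00/40.31 × 100 = 39.69%

39.69%


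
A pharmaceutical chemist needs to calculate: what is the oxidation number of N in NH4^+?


x + 4(+1) = +1, so x = -3
Oxidation number: -3

-3


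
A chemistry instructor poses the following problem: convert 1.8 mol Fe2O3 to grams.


M(Fe2O3) = 159.7 g/mol
mass = n × M = 1.8 × 159.7 = 287.46 g

287.46 g


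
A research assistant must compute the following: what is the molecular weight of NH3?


M(NH3) = 1×14.01 + 3×1.008
= 14.01 + 3.02
= 17.03 g/mol

17.03 g/mol


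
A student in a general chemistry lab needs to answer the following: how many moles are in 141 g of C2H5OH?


M(C2H5OH) = 46.07 g/mol
n = mass/M = 141/46.07 = 3.0606 mol

3.0606 mol


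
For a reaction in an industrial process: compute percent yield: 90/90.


% yield = actual/theoretical × 100
= 90/90 × 100
= 100.0%

100.0%


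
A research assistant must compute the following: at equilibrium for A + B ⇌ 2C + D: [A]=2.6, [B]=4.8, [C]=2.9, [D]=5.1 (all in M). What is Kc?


Kc = [C]^2[D]/([A][B])
= (2.9^2 × 5.1^1)/(2.6^1 × 4.8^1)
= 42.891/12.48
= 3.437

3.437


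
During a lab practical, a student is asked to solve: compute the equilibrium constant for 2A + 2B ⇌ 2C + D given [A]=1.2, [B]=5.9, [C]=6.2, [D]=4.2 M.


Kc = [C]^2[D]/([A]^2[B]^2)
= (6.2^2 × 4.2^1)/(1.2^2 × 5.9^2)
= 161.448/50.1264
= 3.221

3.221


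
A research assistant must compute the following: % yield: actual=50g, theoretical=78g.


% yield = actual/theoretical × 100
= 50/78 × 100
= 64.1%

64.1%


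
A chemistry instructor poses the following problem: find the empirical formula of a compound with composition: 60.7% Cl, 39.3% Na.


Assume 100 g sample. Moles of each element:
  Cl: 60.7/35.45 = 1.712 mol
  Na: 39.3/22.99 = 1.709 mol
Divide by smallest (1.709):
  Cl: 1.712/1.709 = 1.0
  Na: 1.709/1.709 = 1.0
Empirical formula: NaCl

NaCl


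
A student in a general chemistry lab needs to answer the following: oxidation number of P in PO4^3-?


x + 4(-2) = -3, so x = +5
Oxidation number: +5

+5


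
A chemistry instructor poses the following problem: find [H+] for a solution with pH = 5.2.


[H+] = 10^(-pH) = 10^(-5.2)
= 6.31×10^-6 M

6.31×10^-6 M


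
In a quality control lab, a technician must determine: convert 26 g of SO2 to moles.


M(SO2) = 64.07 g/mol
n = mass/M = 26/64.07 = 0.4058 mol

0.4058 mol


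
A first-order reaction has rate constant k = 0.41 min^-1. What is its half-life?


t½ = ln2/k = 0.693147/(0.41 min^-1)
= 1.691 min

1.691 min


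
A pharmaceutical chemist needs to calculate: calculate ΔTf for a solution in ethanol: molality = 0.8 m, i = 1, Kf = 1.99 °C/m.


ΔTf = Kf × m × i
= 1.99 × 0.8 × 1
= 1.592 °C

1.592 °C


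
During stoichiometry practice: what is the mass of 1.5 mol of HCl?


M(HCl) = 36.46 g/mol
mass = n × M = 1.5 × 36.46 = 54.69 g

54.69 g


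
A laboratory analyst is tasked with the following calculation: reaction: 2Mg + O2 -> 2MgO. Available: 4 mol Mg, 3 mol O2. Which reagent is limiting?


Mole ratio available / coefficient:
  Mg: 4/2 = 2.000
  O2: 3/1 = 3.000
Smaller ratio is limiting.

Mg


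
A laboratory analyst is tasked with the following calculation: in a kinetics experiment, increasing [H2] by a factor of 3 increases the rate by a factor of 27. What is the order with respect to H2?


rate ∝ [H2]^n
3^n = 27 → n = 3
Order in H2: 3

3


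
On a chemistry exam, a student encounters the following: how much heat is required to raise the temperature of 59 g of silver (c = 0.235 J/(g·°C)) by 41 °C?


q = mcΔT = 59 × 0.235 × 41
= 568.47 J

568.47 J


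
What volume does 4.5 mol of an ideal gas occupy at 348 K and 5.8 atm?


PV = nRT  (R = 0.08206 L·atm/(mol·K))
V = nRT/P = 4.5×0.08206×348/5.8
= 22.156 L

22.156 L


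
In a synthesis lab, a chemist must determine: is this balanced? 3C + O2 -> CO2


Equation: 3C + O2 -> CO2
Check atoms: C: 3≠1, O: 2=2
Not balanced

No, not balanced


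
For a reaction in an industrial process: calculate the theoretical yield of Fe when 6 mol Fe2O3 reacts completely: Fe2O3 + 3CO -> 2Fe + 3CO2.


Mole ratio Fe:Fe2O3 = 2:1
n(Fe) = 6 × 2/1 = 12.000 mol
mass = 12.000 × 55.85 = 670.2 g

670.2 g


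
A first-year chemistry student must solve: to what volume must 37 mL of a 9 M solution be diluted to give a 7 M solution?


C1V1 = C2V2
9 × 37 = 7 × V2
V2 = 333/7 = 47.57 mL

47.57 mL


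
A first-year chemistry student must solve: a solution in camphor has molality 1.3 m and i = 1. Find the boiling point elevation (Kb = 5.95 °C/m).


ΔTb = Kb × m × i
= 5.95 × 1.3 × 1
= 7.735 °C

7.735 °C


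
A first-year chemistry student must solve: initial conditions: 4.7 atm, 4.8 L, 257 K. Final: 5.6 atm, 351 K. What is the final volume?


P1V1/T1 = P2V2/T2
V2 = P1V1T2/(T1P2)
= 4.7×4.8×351/(257×5.6)
= 5.502 L

5.502 L


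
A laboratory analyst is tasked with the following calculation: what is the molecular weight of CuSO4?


M(CuSO4) = 1×63.55 + 1×32.07 + 4×16.0
= 63.55 + 32.07 + 64.0
= 159.62 g/mol

159.62 g/mol


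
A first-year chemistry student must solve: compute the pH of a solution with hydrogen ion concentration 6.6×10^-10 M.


pH = -log10([H+]) = -log10(6.6×10^-10)
= 10 - log10(6.6)
= 10 - 0.82
= 9.18

9.18


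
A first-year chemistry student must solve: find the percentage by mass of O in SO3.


M(SO3) = 1×32.07 + 3×16.0 = 80.07 g/mol
Mass of O = 3 × 16.0 = 48.00 g/mol
% O = 48.00/80.07 × 100 = 59.95%

59.95%


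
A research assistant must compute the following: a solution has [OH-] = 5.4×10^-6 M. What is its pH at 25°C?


pOH = -log10([OH-]) = -log10(5.4×10^-6)
= 6 - log10(5.4) = 5.27
pH = 14 - pOH = 14 - 5.27 = 8.73

8.73


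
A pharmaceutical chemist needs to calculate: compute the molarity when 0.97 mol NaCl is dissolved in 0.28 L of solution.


M = n/V = 0.97/0.28 = 3.464 mol/L

3.464 M


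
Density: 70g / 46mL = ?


ρ = mass/volume
= 70/46
= 1.522 g/mL

1.522 g/mL


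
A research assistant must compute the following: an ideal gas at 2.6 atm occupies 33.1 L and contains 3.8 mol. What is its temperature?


PV = nRT  (R = 0.08206 L·atm/(mol·K))
T = PV/(nR) = 2.6×33.1/(3.8×0.08206)
= 86.06/0.311828
= 275.99 K

275.99 K


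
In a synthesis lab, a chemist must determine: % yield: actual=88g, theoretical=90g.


% yield = actual/theoretical × 100
= 88/90 × 100
= 97.78%

97.78%


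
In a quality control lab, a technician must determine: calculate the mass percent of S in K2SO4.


M(K2SO4) = 2×39.1 + 1×32.07 + 4×16.0 = 174.27 g/mol
Mass of S = 1 × 32.07 = 32.07 g/mol
% S = 32.07/174.27 × 100 = 18.40%

18.40%


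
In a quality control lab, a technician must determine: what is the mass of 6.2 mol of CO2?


M(CO2) = 44.01 g/mol
mass = n × M = 6.2 × 44.01 = 272.86 g

272.86 g


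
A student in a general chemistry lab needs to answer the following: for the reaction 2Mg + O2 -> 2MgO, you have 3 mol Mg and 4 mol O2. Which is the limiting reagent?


Mole ratio available / coefficient:
  Mg: 3/2 = 1.500
  O2: 4/1 = 4.000
Smaller ratio is limiting.

Mg


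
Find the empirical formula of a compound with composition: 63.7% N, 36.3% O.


Assume 100 g sample. Moles of each element:
  N: 63.7/14.01 = 4.547 mol
  O: 36.3/16.0 = 2.269 mol
Divide by smallest (2.269):
  N: 4.547/2.269 = 2.0
  O: 2.269/2.269 = 1.0
Empirical formula: N2O

N2O


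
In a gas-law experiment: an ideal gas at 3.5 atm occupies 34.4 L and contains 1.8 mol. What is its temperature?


PV = nRT  (R = 0.08206 L·atm/(mol·K))
T = PV/(nR) = 3.5×34.4/(1.8×0.08206)
= 120.40/0.147708
= 815.12 K

815.12 K


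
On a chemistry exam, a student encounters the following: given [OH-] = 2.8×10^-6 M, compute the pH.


pOH = -log10([OH-]) = -log10(2.8×10^-6)
= 6 - log10(2.8) = 5.55
pH = 14 - pOH = 14 - 5.55 = 8.45

8.45


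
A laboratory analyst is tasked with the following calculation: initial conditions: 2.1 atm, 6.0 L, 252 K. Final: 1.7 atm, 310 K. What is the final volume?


P1V1/T1 = P2V2/T2
V2 = P1V1T2/(T1P2)
= 2.1×6.0×310/(252×1.7)
= 9.118 L

9.118 L


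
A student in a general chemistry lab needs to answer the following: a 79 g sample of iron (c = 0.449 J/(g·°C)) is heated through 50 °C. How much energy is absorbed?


q = mcΔT = 79 × 0.449 × 50
= 1773.55 J

1773.55 J


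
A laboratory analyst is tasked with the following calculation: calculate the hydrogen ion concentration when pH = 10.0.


[H+] = 10^(-pH) = 10^(-10.0)
= 1.0×10^-10 M

1.0×10^-10 M


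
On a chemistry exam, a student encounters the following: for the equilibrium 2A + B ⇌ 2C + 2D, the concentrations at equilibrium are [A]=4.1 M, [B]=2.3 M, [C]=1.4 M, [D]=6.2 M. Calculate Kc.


Kc = [C]^2[D]^2/([A]^2[B])
= (1.4^2 × 6.2^2)/(4.1^2 × 2.3^1)
= 75.3424/38.663
= 1.949

1.949


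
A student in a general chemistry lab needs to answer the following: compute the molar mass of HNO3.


M(HNO3) = 1×1.008 + 1×14.01 + 3×16.0
= 1.01 + 14.01 + 48.0
= 63.02 g/mol

63.02 g/mol


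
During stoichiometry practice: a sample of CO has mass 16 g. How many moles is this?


M(CO) = 28.01 g/mol
n = mass/M = 16/28.01 = 0.5712 mol

0.5712 mol


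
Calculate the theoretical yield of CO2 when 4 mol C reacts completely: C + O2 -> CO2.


Mole ratio CO2:C = 1:1
n(CO2) = 4 × 1/1 = 4.000 mol
mass = 4.000 × 44.01 = 176.04 g

176.04 g


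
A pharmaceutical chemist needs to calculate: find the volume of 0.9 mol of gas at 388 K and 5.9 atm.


PV = nRT  (R = 0.08206 L·atm/(mol·K))
V = nRT/P = 0.9×0.08206×388/5.9
= 4.857 L

4.857 L


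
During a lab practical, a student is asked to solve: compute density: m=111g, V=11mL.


ρ = mass/volume
= 111/11
= 10.091 g/mL

10.091 g/mL


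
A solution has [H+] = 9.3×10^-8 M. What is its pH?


pH = -log10([H+]) = -log10(9.3×10^-8)
= 8 - log10(9.3)
= 8 - 0.97
= 7.03

7.03


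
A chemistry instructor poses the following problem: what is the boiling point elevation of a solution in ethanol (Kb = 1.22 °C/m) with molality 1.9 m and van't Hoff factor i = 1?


ΔTb = Kb × m × i
= 1.22 × 1.9 × 1
= 2.318 °C

2.318 °C


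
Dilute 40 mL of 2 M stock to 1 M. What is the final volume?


C1V1 = C2V2
2 × 40 = 1 × V2
V2 = 80/1 = 80.0 mL

80.0 mL


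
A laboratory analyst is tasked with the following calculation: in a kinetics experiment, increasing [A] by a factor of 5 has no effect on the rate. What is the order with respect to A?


rate ∝ [A]^n
rate ∝ [A]^0
Order in A: 0

0


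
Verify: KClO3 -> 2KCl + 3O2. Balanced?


Equation: KClO3 -> 2KCl + 3O2
Check atoms: Cl: 1≠2, K: 1≠2, O: 3≠6
Not balanced

No, not balanced


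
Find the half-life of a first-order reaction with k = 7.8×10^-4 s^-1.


t½ = ln2/k = 0.693147/(7.8×10^-4 s^-1)
= 888.7 s

888.7 s


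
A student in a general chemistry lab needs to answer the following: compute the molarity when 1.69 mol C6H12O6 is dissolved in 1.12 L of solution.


M = n/V = 1.69/1.12 = 1.509 mol/L

1.509 M


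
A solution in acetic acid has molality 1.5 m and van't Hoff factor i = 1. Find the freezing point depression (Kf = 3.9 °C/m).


ΔTf = Kf × m × i
= 3.9 × 1.5 × 1
= 5.85 °C

5.85 °C


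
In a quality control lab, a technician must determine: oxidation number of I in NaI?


halide: -1
Oxidation number: -1

-1


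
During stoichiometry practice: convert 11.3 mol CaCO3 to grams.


M(CaCO3) = 100.09 g/mol
mass = n × M = 11.3 × 100.09 = 1131.02 g

1131.02 g


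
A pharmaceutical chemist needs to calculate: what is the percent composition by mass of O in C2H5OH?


M(C2H5OH) = 2×12.01 + 6×1.008 + 1×16.0 = 46.068 g/mol
Mass of O = 1 × 16.0 = 16.00 g/mol
% O = 16.00/46.068 × 100 = 34.73%

34.73%


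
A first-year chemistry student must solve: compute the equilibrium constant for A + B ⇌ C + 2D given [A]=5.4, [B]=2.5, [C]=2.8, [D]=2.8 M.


Kc = [C][D]^2/([A][B])
= (2.8^1 × 2.8^2)/(5.4^1 × 2.5^1)
= 21.952/13.5
= 1.626

1.626


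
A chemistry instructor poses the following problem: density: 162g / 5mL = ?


ρ = mass/volume
= 162/5
= 32.4 g/mL

32.4 g/mL


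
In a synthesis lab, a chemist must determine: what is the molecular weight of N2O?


M(N2O) = 2×14.01 + 1×16.0
= 28.02 + 16.0
= 44.02 g/mol

44.02 g/mol


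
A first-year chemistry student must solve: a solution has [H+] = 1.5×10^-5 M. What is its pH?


pH = -log10([H+]) = -log10(1.5×10^-5)
= 5 - log10(1.5)
= 5 - 0.18
= 4.82

4.82


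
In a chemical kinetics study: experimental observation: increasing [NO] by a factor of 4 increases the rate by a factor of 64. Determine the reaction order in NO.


rate ∝ [NO]^n
4^n = 64 → n = 3
Order in NO: 3

3


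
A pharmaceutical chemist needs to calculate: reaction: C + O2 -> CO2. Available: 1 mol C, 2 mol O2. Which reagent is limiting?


Mole ratio available / coefficient:
  C: 1/1 = 1.000
  O2: 2/1 = 2.000
Smaller ratio is limiting.

C


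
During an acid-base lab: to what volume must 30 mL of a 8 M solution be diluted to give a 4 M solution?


C1V1 = C2V2
8 × 30 = 4 × V2
V2 = 240/4 = 60.0 mL

60.0 mL


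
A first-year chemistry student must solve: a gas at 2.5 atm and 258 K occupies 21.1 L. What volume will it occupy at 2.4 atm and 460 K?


P1V1/T1 = P2V2/T2
V2 = P1V1T2/(T1P2)
= 2.5×21.1×460/(258×2.4)
= 39.188 L

39.188 L


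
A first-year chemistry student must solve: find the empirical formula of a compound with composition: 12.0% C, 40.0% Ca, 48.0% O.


Assume 100 g sample. Moles of each element:
  C: 12.0/12.01 = 0.999 mol
  Ca: 40.0/40.08 = 0.998 mol
  O: 48.0/16.0 = 3.0 mol
Divide by smallest (0.998):
  C: 0.999/0.998 = 1.0
  Ca: 0.998/0.998 = 1.0
  O: 3.0/0.998 = 3.01
Empirical formula: CaCO3

CaCO3


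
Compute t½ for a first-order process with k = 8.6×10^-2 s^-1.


t½ = ln2/k = 0.693147/(8.6×10^-2 s^-1)
= 8.060 s

8.060 s


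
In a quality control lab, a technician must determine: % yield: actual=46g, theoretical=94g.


% yield = actual/theoretical × 100
= 46/94 × 100
= 48.94%

48.94%


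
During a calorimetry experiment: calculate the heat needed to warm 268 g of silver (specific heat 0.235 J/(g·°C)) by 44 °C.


q = mcΔT = 268 × 0.235 × 44
= 2771.12 J

2771.12 J


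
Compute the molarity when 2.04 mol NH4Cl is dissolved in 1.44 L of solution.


M = n/V = 2.04/1.44 = 1.417 mol/L

1.417 M


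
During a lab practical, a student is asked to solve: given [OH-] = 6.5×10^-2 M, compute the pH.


pOH = -log10([OH-]) = -log10(6.5×10^-2)
= 2 - log10(6.5) = 1.19
pH = 14 - pOH = 14 - 1.19 = 12.81

12.81


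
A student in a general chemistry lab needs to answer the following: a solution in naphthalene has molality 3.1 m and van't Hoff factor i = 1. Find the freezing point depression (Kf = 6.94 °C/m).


ΔTf = Kf × m × i
= 6.94 × 3.1 × 1
= 21.514 °C

21.514 °C


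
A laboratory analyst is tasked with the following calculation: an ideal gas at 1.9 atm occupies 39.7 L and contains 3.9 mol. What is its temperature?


PV = nRT  (R = 0.08206 L·atm/(mol·K))
T = PV/(nR) = 1.9×39.7/(3.9×0.08206)
= 75.43/0.320034
= 235.69 K

235.69 K


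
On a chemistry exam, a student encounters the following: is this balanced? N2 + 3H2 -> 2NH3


Equation: N2 + 3H2 -> 2NH3
Check atoms: H: 6=6, N: 2=2
Balanced

Yes, balanced


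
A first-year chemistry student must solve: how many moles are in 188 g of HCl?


M(HCl) = 36.46 g/mol
n = mass/M = 188/36.46 = 5.1563 mol

5.1563 mol


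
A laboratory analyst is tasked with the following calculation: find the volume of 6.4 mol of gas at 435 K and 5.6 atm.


PV = nRT  (R = 0.08206 L·atm/(mol·K))
V = nRT/P = 6.4×0.08206×435/5.6
= 40.796 L

40.796 L


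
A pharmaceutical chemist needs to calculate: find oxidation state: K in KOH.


Group 1 metal: +1
Oxidation number: +1

+1


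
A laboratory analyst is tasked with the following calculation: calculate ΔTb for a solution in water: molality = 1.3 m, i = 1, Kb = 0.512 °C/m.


ΔTb = Kb × m × i
= 0.512 × 1.3 × 1
= 0.6656 °C

0.6656 °C


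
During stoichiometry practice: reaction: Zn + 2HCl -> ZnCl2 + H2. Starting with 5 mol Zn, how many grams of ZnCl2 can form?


Mole ratio ZnCl2:Zn = 1:1
n(ZnCl2) = 5 × 1/1 = 5.000 mol
mass = 5.000 × 136.28 = 681.4 g

681.4 g


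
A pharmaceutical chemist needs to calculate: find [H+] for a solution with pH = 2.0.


[H+] = 10^(-pH) = 10^(-2.0)
= 1.0×10^-2 M

1.0×10^-2 M


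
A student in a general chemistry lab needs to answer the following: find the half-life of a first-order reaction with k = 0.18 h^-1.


t½ = ln2/k = 0.693147/(0.18 h^-1)
= 3.851 h

3.851 h


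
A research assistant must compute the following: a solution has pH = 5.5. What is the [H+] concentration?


[H+] = 10^(-pH) = 10^(-5.5)
= 3.16×10^-6 M

3.16×10^-6 M


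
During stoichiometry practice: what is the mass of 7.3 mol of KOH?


M(KOH) = 56.11 g/mol
mass = n × M = 7.3 × 56.11 = 409.60 g

409.60 g


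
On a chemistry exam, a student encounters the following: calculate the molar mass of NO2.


M(NO2) = 1×14.01 + 2×16.0
= 14.01 + 32.0
= 46.01 g/mol

46.01 g/mol


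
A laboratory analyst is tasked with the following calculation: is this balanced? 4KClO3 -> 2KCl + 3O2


Equation: 4KClO3 -> 2KCl + 3O2
Check atoms: Cl: 4≠2, K: 4≠2, O: 12≠6
Not balanced

No, not balanced


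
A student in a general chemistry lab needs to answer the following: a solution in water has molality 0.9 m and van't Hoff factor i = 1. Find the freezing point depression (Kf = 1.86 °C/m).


ΔTf = Kf × m × i
= 1.86 × 0.9 × 1
= 1.674 °C

1.674 °C


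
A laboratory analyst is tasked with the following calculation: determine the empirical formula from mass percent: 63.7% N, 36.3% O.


Assume 100 g sample. Moles of each element:
  N: 63.7/14.01 = 4.547 mol
  O: 36.3/16.0 = 2.269 mol
Divide by smallest (2.269):
  N: 4.547/2.269 = 2.0
  O: 2.269/2.269 = 1.0
Empirical formula: N2O

N2O


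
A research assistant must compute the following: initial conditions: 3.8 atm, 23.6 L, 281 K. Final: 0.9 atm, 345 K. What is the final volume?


P1V1/T1 = P2V2/T2
V2 = P1V1T2/(T1P2)
= 3.8×23.6×345/(281×0.9)
= 122.339 L

122.339 L


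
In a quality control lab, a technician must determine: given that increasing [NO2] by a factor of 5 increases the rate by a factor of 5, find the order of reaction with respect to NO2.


rate ∝ [NO2]^n
5^n = 5 → n = 1
Order in NO2: 1

1


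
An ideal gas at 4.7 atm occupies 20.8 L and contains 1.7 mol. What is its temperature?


PV = nRT  (R = 0.08206 L·atm/(mol·K))
T = PV/(nR) = 4.7×20.8/(1.7×0.08206)
= 97.76/0.139502
= 700.78 K

700.78 K


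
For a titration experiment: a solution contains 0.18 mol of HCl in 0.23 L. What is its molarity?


M = n/V = 0.18/0.23 = 0.783 mol/L

0.783 M


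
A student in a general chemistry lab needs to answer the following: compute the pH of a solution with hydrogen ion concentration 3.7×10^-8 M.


pH = -log10([H+]) = -log10(3.7×10^-8)
= 8 - log10(3.7)
= 8 - 0.57
= 7.43

7.43


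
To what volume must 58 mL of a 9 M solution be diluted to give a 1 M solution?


C1V1 = C2V2
9 × 58 = 1 × V2
V2 = 522/1 = 522.0 mL

522.0 mL


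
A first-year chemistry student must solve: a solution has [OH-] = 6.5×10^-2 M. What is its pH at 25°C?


pOH = -log10([OH-]) = -log10(6.5×10^-2)
= 2 - log10(6.5) = 1.19
pH = 14 - pOH = 14 - 1.19 = 12.81

12.81


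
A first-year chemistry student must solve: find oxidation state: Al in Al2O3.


Al is +3
Oxidation number: +3

+3


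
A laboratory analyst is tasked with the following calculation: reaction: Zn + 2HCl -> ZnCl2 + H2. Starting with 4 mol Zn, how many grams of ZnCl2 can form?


Mole ratio ZnCl2:Zn = 1:1
n(ZnCl2) = 4 × 1/1 = 4.000 mol
mass = 4.000 × 136.28 = 545.12 g

545.12 g


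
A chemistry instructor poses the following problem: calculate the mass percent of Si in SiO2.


M(SiO2) = 1×28.09 + 2×16.0 = 60.09 g/mol
Mass of Si = 1 × 28.09 = 28.09 g/mol
% Si = 28.09/60.09 × 100 = 46.75%

46.75%


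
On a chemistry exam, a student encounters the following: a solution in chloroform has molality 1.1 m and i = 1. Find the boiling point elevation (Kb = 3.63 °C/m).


ΔTb = Kb × m × i
= 3.63 × 1.1 × 1
= 3.993 °C

3.993 °C


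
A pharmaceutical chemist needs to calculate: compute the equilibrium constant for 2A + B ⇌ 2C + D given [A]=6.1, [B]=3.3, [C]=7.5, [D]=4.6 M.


Kc = [C]^2[D]/([A]^2[B])
= (7.5^2 × 4.6^1)/(6.1^2 × 3.3^1)
= 258.75/122.793
= 2.107

2.107


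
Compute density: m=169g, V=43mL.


ρ = mass/volume
= 169/43
= 3.93 g/mL

3.93 g/mL


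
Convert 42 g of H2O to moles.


M(H2O) = 18.02 g/mol
n = mass/M = 42/18.02 = 2.3307 mol

2.3307 mol


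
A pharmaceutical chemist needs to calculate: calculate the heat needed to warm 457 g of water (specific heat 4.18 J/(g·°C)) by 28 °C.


q = mcΔT = 457 × 4.18 × 28
= 53487.28 J

53487.28 J


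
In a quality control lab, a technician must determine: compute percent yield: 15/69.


% yield = actual/theoretical × 100
= 15/69 × 100
= 21.74%

21.74%


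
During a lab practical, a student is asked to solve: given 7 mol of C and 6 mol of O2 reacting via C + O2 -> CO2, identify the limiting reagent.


Mole ratio available / coefficient:
  C: 7/1 = 7.000
  O2: 6/1 = 6.000
Smaller ratio is limiting.

O2


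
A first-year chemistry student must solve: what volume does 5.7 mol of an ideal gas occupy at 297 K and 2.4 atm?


PV = nRT  (R = 0.08206 L·atm/(mol·K))
V = nRT/P = 5.7×0.08206×297/2.4
= 57.883 L

57.883 L


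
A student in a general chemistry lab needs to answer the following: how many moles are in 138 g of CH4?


M(CH4) = 16.04 g/mol
n = mass/M = 138/16.04 = 8.6035 mol

8.6035 mol


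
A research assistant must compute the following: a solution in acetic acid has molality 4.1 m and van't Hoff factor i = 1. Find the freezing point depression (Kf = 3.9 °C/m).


ΔTf = Kf × m × i
= 3.9 × 4.1 × 1
= 15.99 °C

15.99 °C


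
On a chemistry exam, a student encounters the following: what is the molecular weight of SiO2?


M(SiO2) = 1×28.09 + 2×16.0
= 28.09 + 32.0
= 60.09 g/mol

60.09 g/mol


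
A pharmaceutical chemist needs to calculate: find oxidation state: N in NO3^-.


x + 3(-2) = -1, so x = +5
Oxidation number: +5

+5


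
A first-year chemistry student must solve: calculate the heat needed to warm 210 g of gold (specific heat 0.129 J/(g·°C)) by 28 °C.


q = mcΔT = 210 × 0.129 × 28
= 758.52 J

758.52 J


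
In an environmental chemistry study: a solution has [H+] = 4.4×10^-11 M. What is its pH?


pH = -log10([H+]) = -log10(4.4×10^-11)
= 11 - log10(4.4)
= 11 - 0.64
= 10.36

10.36


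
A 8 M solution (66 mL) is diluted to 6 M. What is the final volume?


C1V1 = C2V2
8 × 66 = 6 × V2
V2 = 528/6 = 88.0 mL

88.0 mL


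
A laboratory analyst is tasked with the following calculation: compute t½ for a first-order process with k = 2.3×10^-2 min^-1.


t½ = ln2/k = 0.693147/(2.3×10^-2 min^-1)
= 30.14 min

30.14 min


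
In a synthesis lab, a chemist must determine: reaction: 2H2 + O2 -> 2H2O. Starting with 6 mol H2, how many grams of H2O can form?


Mole ratio H2O:H2 = 2:2
n(H2O) = 6 × 2/2 = 6.000 mol
mass = 6.000 × 18.02 = 108.12 g

108.12 g


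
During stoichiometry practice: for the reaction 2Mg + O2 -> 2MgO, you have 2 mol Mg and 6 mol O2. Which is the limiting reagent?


Mole ratio available / coefficient:
  Mg: 2/2 = 1.000
  O2: 6/1 = 6.000
Smaller ratio is limiting.

Mg


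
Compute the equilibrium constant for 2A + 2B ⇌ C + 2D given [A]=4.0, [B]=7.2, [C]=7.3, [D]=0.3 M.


Kc = [C][D]^2/([A]^2[B]^2)
= (7.3^1 × 0.3^2)/(4.0^2 × 7.2^2)
= 0.657/829.44
= 7.921×10^-4

7.921×10^-4


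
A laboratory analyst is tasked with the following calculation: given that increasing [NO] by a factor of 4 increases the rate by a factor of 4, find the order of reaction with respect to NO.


rate ∝ [NO]^n
4^n = 4 → n = 1
Order in NO: 1

1


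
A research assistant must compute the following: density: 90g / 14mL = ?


ρ = mass/volume
= 90/14
= 6.429 g/mL

6.429 g/mL


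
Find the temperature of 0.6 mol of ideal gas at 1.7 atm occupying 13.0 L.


PV = nRT  (R = 0.08206 L·atm/(mol·K))
T = PV/(nR) = 1.7×13.0/(0.6×0.08206)
= 22.10/0.049236
= 448.86 K

448.86 K


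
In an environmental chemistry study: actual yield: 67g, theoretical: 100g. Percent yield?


% yield = actual/theoretical × 100
= 67/100 × 100
= 67.0%

67.0%


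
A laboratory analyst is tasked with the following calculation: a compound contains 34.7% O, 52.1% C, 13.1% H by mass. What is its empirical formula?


Assume 100 g sample. Moles of each element:
  O: 34.7/16.0 = 2.169 mol
  C: 52.1/12.01 = 4.338 mol
  H: 13.1/1.008 = 12.996 mol
Divide by smallest (2.169):
  O: 2.169/2.169 = 1.0
  C: 4.338/2.169 = 2.0
  H: 12.996/2.169 = 5.99
Empirical formula: C2H6O

C2H6O


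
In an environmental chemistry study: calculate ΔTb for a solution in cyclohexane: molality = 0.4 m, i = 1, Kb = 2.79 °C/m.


ΔTb = Kb × m × i
= 2.79 × 0.4 × 1
= 1.116 °C

1.116 °C


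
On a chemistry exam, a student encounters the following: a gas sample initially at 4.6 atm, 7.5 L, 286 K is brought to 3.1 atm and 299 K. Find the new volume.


P1V1/T1 = P2V2/T2
V2 = P1V1T2/(T1P2)
= 4.6×7.5×299/(286×3.1)
= 11.635 L

11.635 L


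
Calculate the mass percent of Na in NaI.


M(NaI) = 1×22.99 + 1×126.9 = 149.89 g/mol
Mass of Na = 1 × 22.99 = 22.99 g/mol
% Na = 22.99/149.89 × 100 = 15.34%

15.34%


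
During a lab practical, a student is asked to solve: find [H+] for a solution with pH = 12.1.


[H+] = 10^(-pH) = 10^(-12.1)
= 7.94×10^-13 M

7.94×10^-13 M


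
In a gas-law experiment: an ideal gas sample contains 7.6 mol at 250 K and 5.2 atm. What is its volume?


PV = nRT  (R = 0.08206 L·atm/(mol·K))
V = nRT/P = 7.6×0.08206×250/5.2
= 29.983 L

29.983 L


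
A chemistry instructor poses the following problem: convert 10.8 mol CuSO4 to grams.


M(CuSO4) = 159.62 g/mol
mass = n × M = 10.8 × 159.62 = 1723.90 g

1723.90 g


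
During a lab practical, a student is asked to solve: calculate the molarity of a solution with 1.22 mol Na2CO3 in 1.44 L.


M = n/V = 1.22/1.44 = 0.847 mol/L

0.847 M


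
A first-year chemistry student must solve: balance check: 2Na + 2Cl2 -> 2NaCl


Equation: 2Na + 2Cl2 -> 2NaCl
Check atoms: Cl: 4≠2, Na: 2=2
Not balanced

No, not balanced


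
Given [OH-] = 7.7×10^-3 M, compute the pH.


pOH = -log10([OH-]) = -log10(7.7×10^-3)
= 3 - log10(7.7) = 2.11
pH = 14 - pOH = 14 - 2.11 = 11.89

11.89


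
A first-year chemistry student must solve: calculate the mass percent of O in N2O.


M(N2O) = 2×14.01 + 1×16.0 = 44.02 g/mol
Mass of O = 1 × 16.0 = 16.00 g/mol
% O = 16.00/44.02 × 100 = 36.35%

36.35%


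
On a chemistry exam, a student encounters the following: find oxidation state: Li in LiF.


Group 1 metal: +1
Oxidation number: +1

+1


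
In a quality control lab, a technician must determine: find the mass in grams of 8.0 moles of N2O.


M(N2O) = 44.02 g/mol
mass = n × M = 8.0 × 44.02 = 352.16 g

352.16 g


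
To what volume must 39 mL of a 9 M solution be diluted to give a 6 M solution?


C1V1 = C2V2
9 × 39 = 6 × V2
V2 = 351/6 = 58.5 mL

58.5 mL


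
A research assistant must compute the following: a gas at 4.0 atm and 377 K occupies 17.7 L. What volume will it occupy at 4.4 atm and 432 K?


P1V1/T1 = P2V2/T2
V2 = P1V1T2/(T1P2)
= 4.0×17.7×432/(377×4.4)
= 18.438 L

18.438 L


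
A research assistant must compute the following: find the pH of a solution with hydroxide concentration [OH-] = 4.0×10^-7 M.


pOH = -log10([OH-]) = -log10(4.0×10^-7)
= 7 - log10(4.0) = 6.4
pH = 14 - pOH = 14 - 6.4 = 7.6

7.6


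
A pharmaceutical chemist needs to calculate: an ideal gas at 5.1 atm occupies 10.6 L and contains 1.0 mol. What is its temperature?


PV = nRT  (R = 0.08206 L·atm/(mol·K))
T = PV/(nR) = 5.1×10.6/(1.0×0.08206)
= 54.06/0.082060
= 658.79 K

658.79 K


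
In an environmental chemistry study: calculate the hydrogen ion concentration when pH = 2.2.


[H+] = 10^(-pH) = 10^(-2.2)
= 6.31×10^-3 M

6.31×10^-3 M


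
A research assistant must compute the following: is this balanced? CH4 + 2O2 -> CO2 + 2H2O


Equation: CH4 + 2O2 -> CO2 + 2H2O
Check atoms: C: 1=1, H: 4=4, O: 4=4
Balanced

Yes, balanced


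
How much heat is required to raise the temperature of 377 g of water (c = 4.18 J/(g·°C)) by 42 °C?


q = mcΔT = 377 × 4.18 × 42
= 66186.12 J

66186.12 J


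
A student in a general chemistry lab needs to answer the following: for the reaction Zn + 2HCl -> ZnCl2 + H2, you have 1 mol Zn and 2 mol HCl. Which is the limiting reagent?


Mole ratio available / coefficient:
  Zn: 1/1 = 1.000
  HCl: 2/2 = 1.000
Smaller ratio is limiting.

neither (stoichiometric); Zn and HCl are fully consumed


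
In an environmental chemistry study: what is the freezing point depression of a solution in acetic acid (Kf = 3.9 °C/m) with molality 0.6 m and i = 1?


ΔTf = Kf × m × i
= 3.9 × 0.6 × 1
= 2.34 °C

2.34 °C


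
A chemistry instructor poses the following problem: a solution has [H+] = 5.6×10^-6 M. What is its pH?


pH = -log10([H+]) = -log10(5.6×10^-6)
= 6 - log10(5.6)
= 6 - 0.75
= 5.25

5.25


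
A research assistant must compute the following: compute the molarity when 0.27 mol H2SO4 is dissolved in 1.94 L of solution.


M = n/V = 0.27/1.94 = 0.139 mol/L

0.139 M


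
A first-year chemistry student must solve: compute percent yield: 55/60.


% yield = actual/theoretical × 100
= 55/60 × 100
= 91.67%

91.67%


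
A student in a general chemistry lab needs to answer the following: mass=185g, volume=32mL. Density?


ρ = mass/volume
= 185/32
= 5.781 g/mL

5.781 g/mL


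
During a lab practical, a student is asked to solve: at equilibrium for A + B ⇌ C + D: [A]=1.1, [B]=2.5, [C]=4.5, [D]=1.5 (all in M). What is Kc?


Kc = [C][D]/([A][B])
= (4.5^1 × 1.5^1)/(1.1^1 × 2.5^1)
= 6.75/2.75
= 2.455

2.455


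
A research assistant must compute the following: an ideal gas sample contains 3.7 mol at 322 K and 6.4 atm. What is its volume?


PV = nRT  (R = 0.08206 L·atm/(mol·K))
V = nRT/P = 3.7×0.08206×322/6.4
= 15.276 L

15.276 L


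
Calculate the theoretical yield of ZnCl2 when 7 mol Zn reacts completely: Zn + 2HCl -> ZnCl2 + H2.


Mole ratio ZnCl2:Zn = 1:1
n(ZnCl2) = 7 × 1/1 = 7.000 mol
mass = 7.000 × 136.28 = 953.96 g

953.96 g


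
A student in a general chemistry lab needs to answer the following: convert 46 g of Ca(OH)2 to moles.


M(Ca(OH)2) = 74.1 g/mol
n = mass/M = 46/74.1 = 0.6208 mol

0.6208 mol


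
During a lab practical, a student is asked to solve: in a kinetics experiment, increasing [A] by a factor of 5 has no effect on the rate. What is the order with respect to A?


rate ∝ [A]^n
rate ∝ [A]^0
Order in A: 0

0


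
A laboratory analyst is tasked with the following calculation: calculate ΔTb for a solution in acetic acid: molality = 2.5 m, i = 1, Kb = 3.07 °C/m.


ΔTb = Kb × m × i
= 3.07 × 2.5 × 1
= 7.675 °C

7.675 °C


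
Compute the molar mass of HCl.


M(HCl) = 1×1.008 + 1×35.45
= 1.01 + 35.45
= 36.46 g/mol

36.46 g/mol


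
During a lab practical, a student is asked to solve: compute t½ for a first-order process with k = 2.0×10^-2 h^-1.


t½ = ln2/k = 0.693147/(2.0×10^-2 h^-1)
= 34.66 h

34.66 h


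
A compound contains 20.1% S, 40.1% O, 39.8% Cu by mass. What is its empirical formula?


Assume 100 g sample. Moles of each element:
  S: 20.1/32.07 = 0.627 mol
  O: 40.1/16.0 = 2.506 mol
  Cu: 39.8/63.55 = 0.626 mol
Divide by smallest (0.626):
  S: 0.627/0.626 = 1.0
  O: 2.506/0.626 = 4.0
  Cu: 0.626/0.626 = 1.0
Empirical formula: CuSO4

CuSO4


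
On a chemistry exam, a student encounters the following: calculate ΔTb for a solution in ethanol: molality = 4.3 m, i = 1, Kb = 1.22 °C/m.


ΔTb = Kb × m × i
= 1.22 × 4.3 × 1
= 5.246 °C

5.246 °C


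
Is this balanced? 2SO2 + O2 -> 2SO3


Equation: 2SO2 + O2 -> 2SO3
Check atoms: O: 6=6, S: 2=2
Balanced

Yes, balanced


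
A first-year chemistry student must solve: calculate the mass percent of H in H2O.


M(H2O) = 2×1.008 + 1×16.0 = 18.016 g/mol
Mass of H = 2 × 1.008 = 2.016 g/mol
% H = 2.016/18.016 × 100 = 11.19%

11.19%


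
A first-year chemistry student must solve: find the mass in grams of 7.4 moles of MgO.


M(MgO) = 40.31 g/mol
mass = n × M = 7.4 × 40.31 = 298.29 g

298.29 g


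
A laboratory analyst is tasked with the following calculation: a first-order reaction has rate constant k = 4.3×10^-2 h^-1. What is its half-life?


t½ = ln2/k = 0.693147/(4.3×10^-2 h^-1)
= 16.12 h

16.12 h


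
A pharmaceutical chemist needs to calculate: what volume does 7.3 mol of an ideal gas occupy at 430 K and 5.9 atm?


PV = nRT  (R = 0.08206 L·atm/(mol·K))
V = nRT/P = 7.3×0.08206×430/5.9
= 43.659 L

43.659 L


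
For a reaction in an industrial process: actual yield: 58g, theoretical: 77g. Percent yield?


% yield = actual/theoretical × 100
= 58/77 × 100
= 75.32%

75.32%
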